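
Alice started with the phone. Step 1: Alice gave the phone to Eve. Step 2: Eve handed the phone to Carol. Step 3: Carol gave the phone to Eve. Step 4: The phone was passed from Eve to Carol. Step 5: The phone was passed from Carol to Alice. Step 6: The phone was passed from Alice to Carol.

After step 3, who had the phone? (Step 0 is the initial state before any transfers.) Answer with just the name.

Tracking the phone holder through step 3:
After step 0 (start): Alice
After step 1: Eve
After step 2: Carol
After step 3: Eve

At step 3, the holder is Eve.

Answer: Eve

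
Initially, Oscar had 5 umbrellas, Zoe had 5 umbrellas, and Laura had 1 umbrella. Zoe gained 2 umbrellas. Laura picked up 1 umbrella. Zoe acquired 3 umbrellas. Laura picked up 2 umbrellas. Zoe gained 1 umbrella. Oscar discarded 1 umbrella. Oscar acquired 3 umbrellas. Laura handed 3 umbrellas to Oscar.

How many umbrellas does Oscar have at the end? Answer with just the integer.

Tracking counts step by step:
Start: Oscar=5, Zoe=5, Laura=1
Event 1 (Zoe +2): Zoe: 5 -> 7. State: Oscar=5, Zoe=7, Laura=1
Event 2 (Laura +1): Laura: 1 -> 2. State: Oscar=5, Zoe=7, Laura=2
Event 3 (Zoe +3): Zoe: 7 -> 10. State: Oscar=5, Zoe=10, Laura=2
Event 4 (Laura +2): Laura: 2 -> 4. State: Oscar=5, Zoe=10, Laura=4
Event 5 (Zoe +1): Zoe: 10 -> 11. State: Oscar=5, Zoe=11, Laura=4
Event 6 (Oscar -1): Oscar: 5 -> 4. State: Oscar=4, Zoe=11, Laura=4
Event 7 (Oscar +3): Oscar: 4 -> 7. State: Oscar=7, Zoe=11, Laura=4
Event 8 (Laura -> Oscar, 3): Laura: 4 -> 1, Oscar: 7 -> 10. State: Oscar=10, Zoe=11, Laura=1

Oscar's final count: 10

Answer: 10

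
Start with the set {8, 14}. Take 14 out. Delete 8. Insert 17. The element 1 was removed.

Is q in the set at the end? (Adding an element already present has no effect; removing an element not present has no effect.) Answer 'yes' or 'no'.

Tracking the set through each operation:
Start: {14, 8}
Event 1 (remove 14): removed. Set: {8}
Event 2 (remove 8): removed. Set: {}
Event 3 (add 17): added. Set: {17}
Event 4 (remove 1): not present, no change. Set: {17}

Final set: {17} (size 1)
q is NOT in the final set.

Answer: no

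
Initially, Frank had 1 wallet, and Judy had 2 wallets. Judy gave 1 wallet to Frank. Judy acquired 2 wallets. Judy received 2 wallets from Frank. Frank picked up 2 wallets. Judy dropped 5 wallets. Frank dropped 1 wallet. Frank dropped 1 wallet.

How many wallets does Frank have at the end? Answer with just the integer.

Tracking counts step by step:
Start: Frank=1, Judy=2
Event 1 (Judy -> Frank, 1): Judy: 2 -> 1, Frank: 1 -> 2. State: Frank=2, Judy=1
Event 2 (Judy +2): Judy: 1 -> 3. State: Frank=2, Judy=3
Event 3 (Frank -> Judy, 2): Frank: 2 -> 0, Judy: 3 -> 5. State: Frank=0, Judy=5
Event 4 (Frank +2): Frank: 0 -> 2. State: Frank=2, Judy=5
Event 5 (Judy -5): Judy: 5 -> 0. State: Frank=2, Judy=0
Event 6 (Frank -1): Frank: 2 -> 1. State: Frank=1, Judy=0
Event 7 (Frank -1): Frank: 1 -> 0. State: Frank=0, Judy=0

Frank's final count: 0

Answer: 0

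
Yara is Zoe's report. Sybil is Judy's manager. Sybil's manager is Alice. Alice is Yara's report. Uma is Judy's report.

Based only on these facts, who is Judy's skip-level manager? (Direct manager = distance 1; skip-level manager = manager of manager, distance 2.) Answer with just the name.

Reconstructing the manager chain from the given facts:
  Zoe -> Yara -> Alice -> Sybil -> Judy -> Uma
(each arrow means 'manager of the next')
Positions in the chain (0 = top):
  position of Zoe: 0
  position of Yara: 1
  position of Alice: 2
  position of Sybil: 3
  position of Judy: 4
  position of Uma: 5

Judy is at position 4; the skip-level manager is 2 steps up the chain, i.e. position 2: Alice.

Answer: Alice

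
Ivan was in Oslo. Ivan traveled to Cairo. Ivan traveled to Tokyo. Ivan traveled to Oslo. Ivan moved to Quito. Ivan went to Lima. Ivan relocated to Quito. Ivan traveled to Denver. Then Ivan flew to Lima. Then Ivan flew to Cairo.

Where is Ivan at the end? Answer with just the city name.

Tracking Ivan's location:
Start: Ivan is in Oslo.
After move 1: Oslo -> Cairo. Ivan is in Cairo.
After move 2: Cairo -> Tokyo. Ivan is in Tokyo.
After move 3: Tokyo -> Oslo. Ivan is in Oslo.
After move 4: Oslo -> Quito. Ivan is in Quito.
After move 5: Quito -> Lima. Ivan is in Lima.
After move 6: Lima -> Quito. Ivan is in Quito.
After move 7: Quito -> Denver. Ivan is in Denver.
After move 8: Denver -> Lima. Ivan is in Lima.
After move 9: Lima -> Cairo. Ivan is in Cairo.

Answer: Cairo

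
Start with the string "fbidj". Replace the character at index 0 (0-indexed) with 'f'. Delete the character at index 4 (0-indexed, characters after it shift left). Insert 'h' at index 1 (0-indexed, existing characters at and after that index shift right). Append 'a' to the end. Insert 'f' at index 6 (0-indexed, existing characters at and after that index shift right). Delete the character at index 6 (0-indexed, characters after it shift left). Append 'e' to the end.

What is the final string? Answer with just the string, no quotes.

Answer: fhbidae

Derivation:
Applying each edit step by step:
Start: "fbidj"
Op 1 (replace idx 0: 'f' -> 'f'): "fbidj" -> "fbidj"
Op 2 (delete idx 4 = 'j'): "fbidj" -> "fbid"
Op 3 (insert 'h' at idx 1): "fbid" -> "fhbid"
Op 4 (append 'a'): "fhbid" -> "fhbida"
Op 5 (insert 'f' at idx 6): "fhbida" -> "fhbidaf"
Op 6 (delete idx 6 = 'f'): "fhbidaf" -> "fhbida"
Op 7 (append 'e'): "fhbida" -> "fhbidae"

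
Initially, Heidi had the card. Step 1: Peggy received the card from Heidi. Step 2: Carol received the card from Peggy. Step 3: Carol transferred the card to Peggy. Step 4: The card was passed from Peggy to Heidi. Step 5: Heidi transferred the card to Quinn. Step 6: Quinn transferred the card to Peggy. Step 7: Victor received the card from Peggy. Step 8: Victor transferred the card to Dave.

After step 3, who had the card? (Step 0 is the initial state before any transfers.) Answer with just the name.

Tracking the card holder through step 3:
After step 0 (start): Heidi
After step 1: Peggy
After step 2: Carol
After step 3: Peggy

At step 3, the holder is Peggy.

Answer: Peggy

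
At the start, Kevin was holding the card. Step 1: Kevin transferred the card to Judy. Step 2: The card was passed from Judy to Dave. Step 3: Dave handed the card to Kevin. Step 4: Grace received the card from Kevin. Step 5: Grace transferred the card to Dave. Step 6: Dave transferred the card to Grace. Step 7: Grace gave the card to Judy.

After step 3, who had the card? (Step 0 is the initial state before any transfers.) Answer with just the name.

Tracking the card holder through step 3:
After step 0 (start): Kevin
After step 1: Judy
After step 2: Dave
After step 3: Kevin

At step 3, the holder is Kevin.

Answer: Kevin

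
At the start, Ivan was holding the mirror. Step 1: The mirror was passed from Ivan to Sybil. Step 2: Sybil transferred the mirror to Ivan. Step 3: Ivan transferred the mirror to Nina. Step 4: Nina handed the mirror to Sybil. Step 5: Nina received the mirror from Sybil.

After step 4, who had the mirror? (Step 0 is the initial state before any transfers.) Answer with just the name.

Answer: Sybil

Derivation:
Tracking the mirror holder through step 4:
After step 0 (start): Ivan
After step 1: Sybil
After step 2: Ivan
After step 3: Nina
After step 4: Sybil

At step 4, the holder is Sybil.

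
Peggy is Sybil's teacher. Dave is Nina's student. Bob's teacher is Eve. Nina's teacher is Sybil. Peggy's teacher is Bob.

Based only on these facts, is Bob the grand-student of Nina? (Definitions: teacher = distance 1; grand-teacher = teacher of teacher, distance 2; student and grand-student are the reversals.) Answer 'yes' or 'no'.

Reconstructing the teacher chain from the given facts:
  Eve -> Bob -> Peggy -> Sybil -> Nina -> Dave
(each arrow means 'teacher of the next')
Positions in the chain (0 = top):
  position of Eve: 0
  position of Bob: 1
  position of Peggy: 2
  position of Sybil: 3
  position of Nina: 4
  position of Dave: 5

Bob is at position 1, Nina is at position 4; signed distance (j - i) = 3.
'grand-student' requires j - i = -2. Actual distance is 3, so the relation does NOT hold.

Answer: no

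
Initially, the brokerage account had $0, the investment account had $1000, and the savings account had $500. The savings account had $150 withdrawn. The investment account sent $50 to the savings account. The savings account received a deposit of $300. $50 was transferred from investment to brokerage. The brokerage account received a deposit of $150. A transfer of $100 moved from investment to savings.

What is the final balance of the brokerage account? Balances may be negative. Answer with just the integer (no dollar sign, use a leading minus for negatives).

Tracking account balances step by step:
Start: brokerage=0, investment=1000, savings=500
Event 1 (withdraw 150 from savings): savings: 500 - 150 = 350. Balances: brokerage=0, investment=1000, savings=350
Event 2 (transfer 50 investment -> savings): investment: 1000 - 50 = 950, savings: 350 + 50 = 400. Balances: brokerage=0, investment=950, savings=400
Event 3 (deposit 300 to savings): savings: 400 + 300 = 700. Balances: brokerage=0, investment=950, savings=700
Event 4 (transfer 50 investment -> brokerage): investment: 950 - 50 = 900, brokerage: 0 + 50 = 50. Balances: brokerage=50, investment=900, savings=700
Event 5 (deposit 150 to brokerage): brokerage: 50 + 150 = 200. Balances: brokerage=200, investment=900, savings=700
Event 6 (transfer 100 investment -> savings): investment: 900 - 100 = 800, savings: 700 + 100 = 800. Balances: brokerage=200, investment=800, savings=800

Final balance of brokerage: 200

Answer: 200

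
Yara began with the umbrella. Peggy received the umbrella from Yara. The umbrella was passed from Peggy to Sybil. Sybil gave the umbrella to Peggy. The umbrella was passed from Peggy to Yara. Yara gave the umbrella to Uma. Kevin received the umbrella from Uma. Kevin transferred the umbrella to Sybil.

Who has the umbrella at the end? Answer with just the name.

Tracking the umbrella through each event:
Start: Yara has the umbrella.
After event 1: Peggy has the umbrella.
After event 2: Sybil has the umbrella.
After event 3: Peggy has the umbrella.
After event 4: Yara has the umbrella.
After event 5: Uma has the umbrella.
After event 6: Kevin has the umbrella.
After event 7: Sybil has the umbrella.

Answer: Sybil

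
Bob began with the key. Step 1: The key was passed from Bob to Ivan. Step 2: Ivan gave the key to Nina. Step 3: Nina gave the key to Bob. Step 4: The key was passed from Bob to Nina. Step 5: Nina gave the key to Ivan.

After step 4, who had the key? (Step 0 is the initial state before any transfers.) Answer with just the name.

Tracking the key holder through step 4:
After step 0 (start): Bob
After step 1: Ivan
After step 2: Nina
After step 3: Bob
After step 4: Nina

At step 4, the holder is Nina.

Answer: Nina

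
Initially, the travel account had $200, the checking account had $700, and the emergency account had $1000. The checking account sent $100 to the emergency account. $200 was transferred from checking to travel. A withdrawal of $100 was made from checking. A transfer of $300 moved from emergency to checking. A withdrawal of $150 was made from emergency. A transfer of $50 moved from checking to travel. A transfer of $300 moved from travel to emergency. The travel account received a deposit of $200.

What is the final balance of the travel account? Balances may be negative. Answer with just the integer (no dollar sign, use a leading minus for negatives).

Tracking account balances step by step:
Start: travel=200, checking=700, emergency=1000
Event 1 (transfer 100 checking -> emergency): checking: 700 - 100 = 600, emergency: 1000 + 100 = 1100. Balances: travel=200, checking=600, emergency=1100
Event 2 (transfer 200 checking -> travel): checking: 600 - 200 = 400, travel: 200 + 200 = 400. Balances: travel=400, checking=400, emergency=1100
Event 3 (withdraw 100 from checking): checking: 400 - 100 = 300. Balances: travel=400, checking=300, emergency=1100
Event 4 (transfer 300 emergency -> checking): emergency: 1100 - 300 = 800, checking: 300 + 300 = 600. Balances: travel=400, checking=600, emergency=800
Event 5 (withdraw 150 from emergency): emergency: 800 - 150 = 650. Balances: travel=400, checking=600, emergency=650
Event 6 (transfer 50 checking -> travel): checking: 600 - 50 = 550, travel: 400 + 50 = 450. Balances: travel=450, checking=550, emergency=650
Event 7 (transfer 300 travel -> emergency): travel: 450 - 300 = 150, emergency: 650 + 300 = 950. Balances: travel=150, checking=550, emergency=950
Event 8 (deposit 200 to travel): travel: 150 + 200 = 350. Balances: travel=350, checking=550, emergency=950

Final balance of travel: 350

Answer: 350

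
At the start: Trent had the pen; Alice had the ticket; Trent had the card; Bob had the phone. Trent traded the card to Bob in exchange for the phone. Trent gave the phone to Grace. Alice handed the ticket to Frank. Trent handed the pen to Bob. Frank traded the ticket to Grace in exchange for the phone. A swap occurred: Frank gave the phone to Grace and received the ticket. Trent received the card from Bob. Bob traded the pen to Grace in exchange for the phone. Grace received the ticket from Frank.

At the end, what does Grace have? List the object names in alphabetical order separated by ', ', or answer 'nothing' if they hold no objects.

Answer: pen, ticket

Derivation:
Tracking all object holders:
Start: pen:Trent, ticket:Alice, card:Trent, phone:Bob
Event 1 (swap card<->phone: now card:Bob, phone:Trent). State: pen:Trent, ticket:Alice, card:Bob, phone:Trent
Event 2 (give phone: Trent -> Grace). State: pen:Trent, ticket:Alice, card:Bob, phone:Grace
Event 3 (give ticket: Alice -> Frank). State: pen:Trent, ticket:Frank, card:Bob, phone:Grace
Event 4 (give pen: Trent -> Bob). State: pen:Bob, ticket:Frank, card:Bob, phone:Grace
Event 5 (swap ticket<->phone: now ticket:Grace, phone:Frank). State: pen:Bob, ticket:Grace, card:Bob, phone:Frank
Event 6 (swap phone<->ticket: now phone:Grace, ticket:Frank). State: pen:Bob, ticket:Frank, card:Bob, phone:Grace
Event 7 (give card: Bob -> Trent). State: pen:Bob, ticket:Frank, card:Trent, phone:Grace
Event 8 (swap pen<->phone: now pen:Grace, phone:Bob). State: pen:Grace, ticket:Frank, card:Trent, phone:Bob
Event 9 (give ticket: Frank -> Grace). State: pen:Grace, ticket:Grace, card:Trent, phone:Bob

Final state: pen:Grace, ticket:Grace, card:Trent, phone:Bob
Grace holds: pen, ticket.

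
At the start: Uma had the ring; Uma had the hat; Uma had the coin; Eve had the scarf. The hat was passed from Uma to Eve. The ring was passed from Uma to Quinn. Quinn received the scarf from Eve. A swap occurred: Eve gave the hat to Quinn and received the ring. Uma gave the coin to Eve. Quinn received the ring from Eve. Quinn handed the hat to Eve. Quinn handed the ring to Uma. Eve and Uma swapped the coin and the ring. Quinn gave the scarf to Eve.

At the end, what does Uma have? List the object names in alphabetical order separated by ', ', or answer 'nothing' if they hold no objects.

Tracking all object holders:
Start: ring:Uma, hat:Uma, coin:Uma, scarf:Eve
Event 1 (give hat: Uma -> Eve). State: ring:Uma, hat:Eve, coin:Uma, scarf:Eve
Event 2 (give ring: Uma -> Quinn). State: ring:Quinn, hat:Eve, coin:Uma, scarf:Eve
Event 3 (give scarf: Eve -> Quinn). State: ring:Quinn, hat:Eve, coin:Uma, scarf:Quinn
Event 4 (swap hat<->ring: now hat:Quinn, ring:Eve). State: ring:Eve, hat:Quinn, coin:Uma, scarf:Quinn
Event 5 (give coin: Uma -> Eve). State: ring:Eve, hat:Quinn, coin:Eve, scarf:Quinn
Event 6 (give ring: Eve -> Quinn). State: ring:Quinn, hat:Quinn, coin:Eve, scarf:Quinn
Event 7 (give hat: Quinn -> Eve). State: ring:Quinn, hat:Eve, coin:Eve, scarf:Quinn
Event 8 (give ring: Quinn -> Uma). State: ring:Uma, hat:Eve, coin:Eve, scarf:Quinn
Event 9 (swap coin<->ring: now coin:Uma, ring:Eve). State: ring:Eve, hat:Eve, coin:Uma, scarf:Quinn
Event 10 (give scarf: Quinn -> Eve). State: ring:Eve, hat:Eve, coin:Uma, scarf:Eve

Final state: ring:Eve, hat:Eve, coin:Uma, scarf:Eve
Uma holds: coin.

Answer: coin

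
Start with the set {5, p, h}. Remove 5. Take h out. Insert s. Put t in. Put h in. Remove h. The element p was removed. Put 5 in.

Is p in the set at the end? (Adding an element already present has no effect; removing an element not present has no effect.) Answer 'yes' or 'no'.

Answer: no

Derivation:
Tracking the set through each operation:
Start: {5, h, p}
Event 1 (remove 5): removed. Set: {h, p}
Event 2 (remove h): removed. Set: {p}
Event 3 (add s): added. Set: {p, s}
Event 4 (add t): added. Set: {p, s, t}
Event 5 (add h): added. Set: {h, p, s, t}
Event 6 (remove h): removed. Set: {p, s, t}
Event 7 (remove p): removed. Set: {s, t}
Event 8 (add 5): added. Set: {5, s, t}

Final set: {5, s, t} (size 3)
p is NOT in the final set.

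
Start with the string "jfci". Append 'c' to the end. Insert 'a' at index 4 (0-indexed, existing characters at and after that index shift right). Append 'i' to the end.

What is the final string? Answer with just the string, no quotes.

Answer: jfciaci

Derivation:
Applying each edit step by step:
Start: "jfci"
Op 1 (append 'c'): "jfci" -> "jfcic"
Op 2 (insert 'a' at idx 4): "jfcic" -> "jfciac"
Op 3 (append 'i'): "jfciac" -> "jfciaci"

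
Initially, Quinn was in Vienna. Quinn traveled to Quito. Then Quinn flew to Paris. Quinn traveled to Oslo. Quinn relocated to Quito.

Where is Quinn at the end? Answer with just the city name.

Tracking Quinn's location:
Start: Quinn is in Vienna.
After move 1: Vienna -> Quito. Quinn is in Quito.
After move 2: Quito -> Paris. Quinn is in Paris.
After move 3: Paris -> Oslo. Quinn is in Oslo.
After move 4: Oslo -> Quito. Quinn is in Quito.

Answer: Quito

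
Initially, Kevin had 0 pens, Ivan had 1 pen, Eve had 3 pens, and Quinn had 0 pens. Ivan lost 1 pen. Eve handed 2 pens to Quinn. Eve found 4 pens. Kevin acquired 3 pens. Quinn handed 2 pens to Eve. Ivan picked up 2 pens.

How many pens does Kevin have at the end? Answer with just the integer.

Tracking counts step by step:
Start: Kevin=0, Ivan=1, Eve=3, Quinn=0
Event 1 (Ivan -1): Ivan: 1 -> 0. State: Kevin=0, Ivan=0, Eve=3, Quinn=0
Event 2 (Eve -> Quinn, 2): Eve: 3 -> 1, Quinn: 0 -> 2. State: Kevin=0, Ivan=0, Eve=1, Quinn=2
Event 3 (Eve +4): Eve: 1 -> 5. State: Kevin=0, Ivan=0, Eve=5, Quinn=2
Event 4 (Kevin +3): Kevin: 0 -> 3. State: Kevin=3, Ivan=0, Eve=5, Quinn=2
Event 5 (Quinn -> Eve, 2): Quinn: 2 -> 0, Eve: 5 -> 7. State: Kevin=3, Ivan=0, Eve=7, Quinn=0
Event 6 (Ivan +2): Ivan: 0 -> 2. State: Kevin=3, Ivan=2, Eve=7, Quinn=0

Kevin's final count: 3

Answer: 3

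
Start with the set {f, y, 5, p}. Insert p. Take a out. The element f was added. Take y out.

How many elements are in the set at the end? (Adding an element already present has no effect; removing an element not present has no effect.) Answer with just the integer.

Tracking the set through each operation:
Start: {5, f, p, y}
Event 1 (add p): already present, no change. Set: {5, f, p, y}
Event 2 (remove a): not present, no change. Set: {5, f, p, y}
Event 3 (add f): already present, no change. Set: {5, f, p, y}
Event 4 (remove y): removed. Set: {5, f, p}

Final set: {5, f, p} (size 3)

Answer: 3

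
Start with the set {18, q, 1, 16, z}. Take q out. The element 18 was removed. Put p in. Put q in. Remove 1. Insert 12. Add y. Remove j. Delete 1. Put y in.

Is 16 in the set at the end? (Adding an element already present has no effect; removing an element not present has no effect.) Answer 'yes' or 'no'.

Answer: yes

Derivation:
Tracking the set through each operation:
Start: {1, 16, 18, q, z}
Event 1 (remove q): removed. Set: {1, 16, 18, z}
Event 2 (remove 18): removed. Set: {1, 16, z}
Event 3 (add p): added. Set: {1, 16, p, z}
Event 4 (add q): added. Set: {1, 16, p, q, z}
Event 5 (remove 1): removed. Set: {16, p, q, z}
Event 6 (add 12): added. Set: {12, 16, p, q, z}
Event 7 (add y): added. Set: {12, 16, p, q, y, z}
Event 8 (remove j): not present, no change. Set: {12, 16, p, q, y, z}
Event 9 (remove 1): not present, no change. Set: {12, 16, p, q, y, z}
Event 10 (add y): already present, no change. Set: {12, 16, p, q, y, z}

Final set: {12, 16, p, q, y, z} (size 6)
16 is in the final set.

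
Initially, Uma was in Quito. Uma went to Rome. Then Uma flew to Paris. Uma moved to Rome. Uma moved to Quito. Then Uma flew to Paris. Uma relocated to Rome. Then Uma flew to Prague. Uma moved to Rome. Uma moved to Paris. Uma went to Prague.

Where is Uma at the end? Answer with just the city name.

Tracking Uma's location:
Start: Uma is in Quito.
After move 1: Quito -> Rome. Uma is in Rome.
After move 2: Rome -> Paris. Uma is in Paris.
After move 3: Paris -> Rome. Uma is in Rome.
After move 4: Rome -> Quito. Uma is in Quito.
After move 5: Quito -> Paris. Uma is in Paris.
After move 6: Paris -> Rome. Uma is in Rome.
After move 7: Rome -> Prague. Uma is in Prague.
After move 8: Prague -> Rome. Uma is in Rome.
After move 9: Rome -> Paris. Uma is in Paris.
After move 10: Paris -> Prague. Uma is in Prague.

Answer: Prague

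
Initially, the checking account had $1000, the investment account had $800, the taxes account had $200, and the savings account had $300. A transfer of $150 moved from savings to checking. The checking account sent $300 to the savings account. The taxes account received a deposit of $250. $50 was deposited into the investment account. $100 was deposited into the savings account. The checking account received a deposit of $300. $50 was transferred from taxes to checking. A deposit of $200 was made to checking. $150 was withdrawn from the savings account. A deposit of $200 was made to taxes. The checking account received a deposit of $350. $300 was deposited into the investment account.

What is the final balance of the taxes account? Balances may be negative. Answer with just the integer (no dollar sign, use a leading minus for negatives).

Answer: 600

Derivation:
Tracking account balances step by step:
Start: checking=1000, investment=800, taxes=200, savings=300
Event 1 (transfer 150 savings -> checking): savings: 300 - 150 = 150, checking: 1000 + 150 = 1150. Balances: checking=1150, investment=800, taxes=200, savings=150
Event 2 (transfer 300 checking -> savings): checking: 1150 - 300 = 850, savings: 150 + 300 = 450. Balances: checking=850, investment=800, taxes=200, savings=450
Event 3 (deposit 250 to taxes): taxes: 200 + 250 = 450. Balances: checking=850, investment=800, taxes=450, savings=450
Event 4 (deposit 50 to investment): investment: 800 + 50 = 850. Balances: checking=850, investment=850, taxes=450, savings=450
Event 5 (deposit 100 to savings): savings: 450 + 100 = 550. Balances: checking=850, investment=850, taxes=450, savings=550
Event 6 (deposit 300 to checking): checking: 850 + 300 = 1150. Balances: checking=1150, investment=850, taxes=450, savings=550
Event 7 (transfer 50 taxes -> checking): taxes: 450 - 50 = 400, checking: 1150 + 50 = 1200. Balances: checking=1200, investment=850, taxes=400, savings=550
Event 8 (deposit 200 to checking): checking: 1200 + 200 = 1400. Balances: checking=1400, investment=850, taxes=400, savings=550
Event 9 (withdraw 150 from savings): savings: 550 - 150 = 400. Balances: checking=1400, investment=850, taxes=400, savings=400
Event 10 (deposit 200 to taxes): taxes: 400 + 200 = 600. Balances: checking=1400, investment=850, taxes=600, savings=400
Event 11 (deposit 350 to checking): checking: 1400 + 350 = 1750. Balances: checking=1750, investment=850, taxes=600, savings=400
Event 12 (deposit 300 to investment): investment: 850 + 300 = 1150. Balances: checking=1750, investment=1150, taxes=600, savings=400

Final balance of taxes: 600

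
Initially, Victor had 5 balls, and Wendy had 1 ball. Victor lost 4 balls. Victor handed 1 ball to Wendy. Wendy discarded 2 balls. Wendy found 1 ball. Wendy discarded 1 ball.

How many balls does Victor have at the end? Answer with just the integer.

Tracking counts step by step:
Start: Victor=5, Wendy=1
Event 1 (Victor -4): Victor: 5 -> 1. State: Victor=1, Wendy=1
Event 2 (Victor -> Wendy, 1): Victor: 1 -> 0, Wendy: 1 -> 2. State: Victor=0, Wendy=2
Event 3 (Wendy -2): Wendy: 2 -> 0. State: Victor=0, Wendy=0
Event 4 (Wendy +1): Wendy: 0 -> 1. State: Victor=0, Wendy=1
Event 5 (Wendy -1): Wendy: 1 -> 0. State: Victor=0, Wendy=0

Victor's final count: 0

Answer: 0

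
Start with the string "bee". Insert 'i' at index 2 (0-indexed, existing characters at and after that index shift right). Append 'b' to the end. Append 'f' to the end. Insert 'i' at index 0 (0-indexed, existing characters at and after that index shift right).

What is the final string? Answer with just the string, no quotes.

Applying each edit step by step:
Start: "bee"
Op 1 (insert 'i' at idx 2): "bee" -> "beie"
Op 2 (append 'b'): "beie" -> "beieb"
Op 3 (append 'f'): "beieb" -> "beiebf"
Op 4 (insert 'i' at idx 0): "beiebf" -> "ibeiebf"

Answer: ibeiebf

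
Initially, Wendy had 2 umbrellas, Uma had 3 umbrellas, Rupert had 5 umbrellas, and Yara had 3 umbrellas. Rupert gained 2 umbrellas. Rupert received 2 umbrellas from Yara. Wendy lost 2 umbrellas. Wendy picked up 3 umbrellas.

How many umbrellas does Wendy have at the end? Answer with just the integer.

Answer: 3

Derivation:
Tracking counts step by step:
Start: Wendy=2, Uma=3, Rupert=5, Yara=3
Event 1 (Rupert +2): Rupert: 5 -> 7. State: Wendy=2, Uma=3, Rupert=7, Yara=3
Event 2 (Yara -> Rupert, 2): Yara: 3 -> 1, Rupert: 7 -> 9. State: Wendy=2, Uma=3, Rupert=9, Yara=1
Event 3 (Wendy -2): Wendy: 2 -> 0. State: Wendy=0, Uma=3, Rupert=9, Yara=1
Event 4 (Wendy +3): Wendy: 0 -> 3. State: Wendy=3, Uma=3, Rupert=9, Yara=1

Wendy's final count: 3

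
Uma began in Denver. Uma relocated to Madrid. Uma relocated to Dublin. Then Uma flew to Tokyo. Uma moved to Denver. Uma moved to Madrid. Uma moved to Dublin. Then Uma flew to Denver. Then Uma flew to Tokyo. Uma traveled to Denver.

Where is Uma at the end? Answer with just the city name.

Tracking Uma's location:
Start: Uma is in Denver.
After move 1: Denver -> Madrid. Uma is in Madrid.
After move 2: Madrid -> Dublin. Uma is in Dublin.
After move 3: Dublin -> Tokyo. Uma is in Tokyo.
After move 4: Tokyo -> Denver. Uma is in Denver.
After move 5: Denver -> Madrid. Uma is in Madrid.
After move 6: Madrid -> Dublin. Uma is in Dublin.
After move 7: Dublin -> Denver. Uma is in Denver.
After move 8: Denver -> Tokyo. Uma is in Tokyo.
After move 9: Tokyo -> Denver. Uma is in Denver.

Answer: Denver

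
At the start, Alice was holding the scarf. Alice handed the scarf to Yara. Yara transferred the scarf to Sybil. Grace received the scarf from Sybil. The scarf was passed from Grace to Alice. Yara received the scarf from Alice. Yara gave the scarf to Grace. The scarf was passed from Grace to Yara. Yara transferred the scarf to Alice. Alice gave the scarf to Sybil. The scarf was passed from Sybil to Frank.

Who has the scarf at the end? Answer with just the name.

Answer: Frank

Derivation:
Tracking the scarf through each event:
Start: Alice has the scarf.
After event 1: Yara has the scarf.
After event 2: Sybil has the scarf.
After event 3: Grace has the scarf.
After event 4: Alice has the scarf.
After event 5: Yara has the scarf.
After event 6: Grace has the scarf.
After event 7: Yara has the scarf.
After event 8: Alice has the scarf.
After event 9: Sybil has the scarf.
After event 10: Frank has the scarf.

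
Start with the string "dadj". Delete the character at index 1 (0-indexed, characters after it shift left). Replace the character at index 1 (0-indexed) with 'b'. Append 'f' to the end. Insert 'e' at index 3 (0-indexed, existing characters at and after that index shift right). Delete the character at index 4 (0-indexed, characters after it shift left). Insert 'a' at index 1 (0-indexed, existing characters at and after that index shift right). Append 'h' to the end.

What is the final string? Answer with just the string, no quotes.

Applying each edit step by step:
Start: "dadj"
Op 1 (delete idx 1 = 'a'): "dadj" -> "ddj"
Op 2 (replace idx 1: 'd' -> 'b'): "ddj" -> "dbj"
Op 3 (append 'f'): "dbj" -> "dbjf"
Op 4 (insert 'e' at idx 3): "dbjf" -> "dbjef"
Op 5 (delete idx 4 = 'f'): "dbjef" -> "dbje"
Op 6 (insert 'a' at idx 1): "dbje" -> "dabje"
Op 7 (append 'h'): "dabje" -> "dabjeh"

Answer: dabjeh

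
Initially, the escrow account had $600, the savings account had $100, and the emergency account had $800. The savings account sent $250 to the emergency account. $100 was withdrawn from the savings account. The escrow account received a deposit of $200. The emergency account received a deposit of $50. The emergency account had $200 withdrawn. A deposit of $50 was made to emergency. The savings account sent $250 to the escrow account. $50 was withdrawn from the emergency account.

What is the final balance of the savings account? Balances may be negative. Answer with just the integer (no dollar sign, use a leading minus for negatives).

Tracking account balances step by step:
Start: escrow=600, savings=100, emergency=800
Event 1 (transfer 250 savings -> emergency): savings: 100 - 250 = -150, emergency: 800 + 250 = 1050. Balances: escrow=600, savings=-150, emergency=1050
Event 2 (withdraw 100 from savings): savings: -150 - 100 = -250. Balances: escrow=600, savings=-250, emergency=1050
Event 3 (deposit 200 to escrow): escrow: 600 + 200 = 800. Balances: escrow=800, savings=-250, emergency=1050
Event 4 (deposit 50 to emergency): emergency: 1050 + 50 = 1100. Balances: escrow=800, savings=-250, emergency=1100
Event 5 (withdraw 200 from emergency): emergency: 1100 - 200 = 900. Balances: escrow=800, savings=-250, emergency=900
Event 6 (deposit 50 to emergency): emergency: 900 + 50 = 950. Balances: escrow=800, savings=-250, emergency=950
Event 7 (transfer 250 savings -> escrow): savings: -250 - 250 = -500, escrow: 800 + 250 = 1050. Balances: escrow=1050, savings=-500, emergency=950
Event 8 (withdraw 50 from emergency): emergency: 950 - 50 = 900. Balances: escrow=1050, savings=-500, emergency=900

Final balance of savings: -500

Answer: -500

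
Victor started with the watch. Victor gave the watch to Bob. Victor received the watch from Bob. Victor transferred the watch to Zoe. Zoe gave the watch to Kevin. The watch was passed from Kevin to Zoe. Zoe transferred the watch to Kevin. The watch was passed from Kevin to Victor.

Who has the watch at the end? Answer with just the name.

Tracking the watch through each event:
Start: Victor has the watch.
After event 1: Bob has the watch.
After event 2: Victor has the watch.
After event 3: Zoe has the watch.
After event 4: Kevin has the watch.
After event 5: Zoe has the watch.
After event 6: Kevin has the watch.
After event 7: Victor has the watch.

Answer: Victor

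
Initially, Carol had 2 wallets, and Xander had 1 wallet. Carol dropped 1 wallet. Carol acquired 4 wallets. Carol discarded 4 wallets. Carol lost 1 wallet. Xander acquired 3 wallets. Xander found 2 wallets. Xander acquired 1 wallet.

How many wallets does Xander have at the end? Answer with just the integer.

Tracking counts step by step:
Start: Carol=2, Xander=1
Event 1 (Carol -1): Carol: 2 -> 1. State: Carol=1, Xander=1
Event 2 (Carol +4): Carol: 1 -> 5. State: Carol=5, Xander=1
Event 3 (Carol -4): Carol: 5 -> 1. State: Carol=1, Xander=1
Event 4 (Carol -1): Carol: 1 -> 0. State: Carol=0, Xander=1
Event 5 (Xander +3): Xander: 1 -> 4. State: Carol=0, Xander=4
Event 6 (Xander +2): Xander: 4 -> 6. State: Carol=0, Xander=6
Event 7 (Xander +1): Xander: 6 -> 7. State: Carol=0, Xander=7

Xander's final count: 7

Answer: 7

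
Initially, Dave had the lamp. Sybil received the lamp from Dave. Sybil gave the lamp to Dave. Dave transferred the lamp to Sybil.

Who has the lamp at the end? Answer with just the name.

Tracking the lamp through each event:
Start: Dave has the lamp.
After event 1: Sybil has the lamp.
After event 2: Dave has the lamp.
After event 3: Sybil has the lamp.

Answer: Sybil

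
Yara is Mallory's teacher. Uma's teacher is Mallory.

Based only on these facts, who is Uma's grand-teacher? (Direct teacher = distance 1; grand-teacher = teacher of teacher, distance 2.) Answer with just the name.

Reconstructing the teacher chain from the given facts:
  Yara -> Mallory -> Uma
(each arrow means 'teacher of the next')
Positions in the chain (0 = top):
  position of Yara: 0
  position of Mallory: 1
  position of Uma: 2

Uma is at position 2; the grand-teacher is 2 steps up the chain, i.e. position 0: Yara.

Answer: Yara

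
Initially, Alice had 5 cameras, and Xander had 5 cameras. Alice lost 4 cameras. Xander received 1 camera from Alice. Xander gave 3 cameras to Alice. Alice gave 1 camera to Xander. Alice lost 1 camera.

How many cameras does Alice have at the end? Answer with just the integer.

Tracking counts step by step:
Start: Alice=5, Xander=5
Event 1 (Alice -4): Alice: 5 -> 1. State: Alice=1, Xander=5
Event 2 (Alice -> Xander, 1): Alice: 1 -> 0, Xander: 5 -> 6. State: Alice=0, Xander=6
Event 3 (Xander -> Alice, 3): Xander: 6 -> 3, Alice: 0 -> 3. State: Alice=3, Xander=3
Event 4 (Alice -> Xander, 1): Alice: 3 -> 2, Xander: 3 -> 4. State: Alice=2, Xander=4
Event 5 (Alice -1): Alice: 2 -> 1. State: Alice=1, Xander=4

Alice's final count: 1

Answer: 1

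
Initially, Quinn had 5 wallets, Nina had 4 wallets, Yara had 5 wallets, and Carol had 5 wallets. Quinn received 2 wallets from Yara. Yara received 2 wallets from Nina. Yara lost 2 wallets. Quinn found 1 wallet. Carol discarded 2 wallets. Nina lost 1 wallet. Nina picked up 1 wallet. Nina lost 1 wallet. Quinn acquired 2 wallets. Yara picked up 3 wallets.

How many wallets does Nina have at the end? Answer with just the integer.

Answer: 1

Derivation:
Tracking counts step by step:
Start: Quinn=5, Nina=4, Yara=5, Carol=5
Event 1 (Yara -> Quinn, 2): Yara: 5 -> 3, Quinn: 5 -> 7. State: Quinn=7, Nina=4, Yara=3, Carol=5
Event 2 (Nina -> Yara, 2): Nina: 4 -> 2, Yara: 3 -> 5. State: Quinn=7, Nina=2, Yara=5, Carol=5
Event 3 (Yara -2): Yara: 5 -> 3. State: Quinn=7, Nina=2, Yara=3, Carol=5
Event 4 (Quinn +1): Quinn: 7 -> 8. State: Quinn=8, Nina=2, Yara=3, Carol=5
Event 5 (Carol -2): Carol: 5 -> 3. State: Quinn=8, Nina=2, Yara=3, Carol=3
Event 6 (Nina -1): Nina: 2 -> 1. State: Quinn=8, Nina=1, Yara=3, Carol=3
Event 7 (Nina +1): Nina: 1 -> 2. State: Quinn=8, Nina=2, Yara=3, Carol=3
Event 8 (Nina -1): Nina: 2 -> 1. State: Quinn=8, Nina=1, Yara=3, Carol=3
Event 9 (Quinn +2): Quinn: 8 -> 10. State: Quinn=10, Nina=1, Yara=3, Carol=3
Event 10 (Yara +3): Yara: 3 -> 6. State: Quinn=10, Nina=1, Yara=6, Carol=3

Nina's final count: 1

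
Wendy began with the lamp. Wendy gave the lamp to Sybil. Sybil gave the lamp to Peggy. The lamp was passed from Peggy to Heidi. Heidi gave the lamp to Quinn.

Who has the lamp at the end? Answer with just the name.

Tracking the lamp through each event:
Start: Wendy has the lamp.
After event 1: Sybil has the lamp.
After event 2: Peggy has the lamp.
After event 3: Heidi has the lamp.
After event 4: Quinn has the lamp.

Answer: Quinn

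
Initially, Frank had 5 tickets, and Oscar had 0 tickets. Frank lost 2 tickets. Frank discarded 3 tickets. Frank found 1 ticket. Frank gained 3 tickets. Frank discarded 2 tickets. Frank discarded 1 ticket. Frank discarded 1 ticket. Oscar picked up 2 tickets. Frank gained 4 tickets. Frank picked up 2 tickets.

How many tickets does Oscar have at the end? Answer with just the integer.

Tracking counts step by step:
Start: Frank=5, Oscar=0
Event 1 (Frank -2): Frank: 5 -> 3. State: Frank=3, Oscar=0
Event 2 (Frank -3): Frank: 3 -> 0. State: Frank=0, Oscar=0
Event 3 (Frank +1): Frank: 0 -> 1. State: Frank=1, Oscar=0
Event 4 (Frank +3): Frank: 1 -> 4. State: Frank=4, Oscar=0
Event 5 (Frank -2): Frank: 4 -> 2. State: Frank=2, Oscar=0
Event 6 (Frank -1): Frank: 2 -> 1. State: Frank=1, Oscar=0
Event 7 (Frank -1): Frank: 1 -> 0. State: Frank=0, Oscar=0
Event 8 (Oscar +2): Oscar: 0 -> 2. State: Frank=0, Oscar=2
Event 9 (Frank +4): Frank: 0 -> 4. State: Frank=4, Oscar=2
Event 10 (Frank +2): Frank: 4 -> 6. State: Frank=6, Oscar=2

Oscar's final count: 2

Answer: 2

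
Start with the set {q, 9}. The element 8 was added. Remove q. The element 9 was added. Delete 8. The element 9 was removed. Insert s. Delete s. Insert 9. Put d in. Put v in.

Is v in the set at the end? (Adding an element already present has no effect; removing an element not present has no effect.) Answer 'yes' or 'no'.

Tracking the set through each operation:
Start: {9, q}
Event 1 (add 8): added. Set: {8, 9, q}
Event 2 (remove q): removed. Set: {8, 9}
Event 3 (add 9): already present, no change. Set: {8, 9}
Event 4 (remove 8): removed. Set: {9}
Event 5 (remove 9): removed. Set: {}
Event 6 (add s): added. Set: {s}
Event 7 (remove s): removed. Set: {}
Event 8 (add 9): added. Set: {9}
Event 9 (add d): added. Set: {9, d}
Event 10 (add v): added. Set: {9, d, v}

Final set: {9, d, v} (size 3)
v is in the final set.

Answer: yes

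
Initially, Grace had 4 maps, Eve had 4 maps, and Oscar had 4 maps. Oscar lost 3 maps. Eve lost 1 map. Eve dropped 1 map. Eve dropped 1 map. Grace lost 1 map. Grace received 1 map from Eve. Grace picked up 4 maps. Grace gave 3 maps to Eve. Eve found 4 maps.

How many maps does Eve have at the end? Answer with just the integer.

Tracking counts step by step:
Start: Grace=4, Eve=4, Oscar=4
Event 1 (Oscar -3): Oscar: 4 -> 1. State: Grace=4, Eve=4, Oscar=1
Event 2 (Eve -1): Eve: 4 -> 3. State: Grace=4, Eve=3, Oscar=1
Event 3 (Eve -1): Eve: 3 -> 2. State: Grace=4, Eve=2, Oscar=1
Event 4 (Eve -1): Eve: 2 -> 1. State: Grace=4, Eve=1, Oscar=1
Event 5 (Grace -1): Grace: 4 -> 3. State: Grace=3, Eve=1, Oscar=1
Event 6 (Eve -> Grace, 1): Eve: 1 -> 0, Grace: 3 -> 4. State: Grace=4, Eve=0, Oscar=1
Event 7 (Grace +4): Grace: 4 -> 8. State: Grace=8, Eve=0, Oscar=1
Event 8 (Grace -> Eve, 3): Grace: 8 -> 5, Eve: 0 -> 3. State: Grace=5, Eve=3, Oscar=1
Event 9 (Eve +4): Eve: 3 -> 7. State: Grace=5, Eve=7, Oscar=1

Eve's final count: 7

Answer: 7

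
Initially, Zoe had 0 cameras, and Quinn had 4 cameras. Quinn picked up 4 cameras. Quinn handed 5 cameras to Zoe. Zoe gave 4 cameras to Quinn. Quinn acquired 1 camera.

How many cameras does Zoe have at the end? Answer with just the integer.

Answer: 1

Derivation:
Tracking counts step by step:
Start: Zoe=0, Quinn=4
Event 1 (Quinn +4): Quinn: 4 -> 8. State: Zoe=0, Quinn=8
Event 2 (Quinn -> Zoe, 5): Quinn: 8 -> 3, Zoe: 0 -> 5. State: Zoe=5, Quinn=3
Event 3 (Zoe -> Quinn, 4): Zoe: 5 -> 1, Quinn: 3 -> 7. State: Zoe=1, Quinn=7
Event 4 (Quinn +1): Quinn: 7 -> 8. State: Zoe=1, Quinn=8

Zoe's final count: 1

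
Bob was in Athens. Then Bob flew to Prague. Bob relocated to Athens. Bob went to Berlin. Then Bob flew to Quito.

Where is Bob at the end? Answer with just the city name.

Answer: Quito

Derivation:
Tracking Bob's location:
Start: Bob is in Athens.
After move 1: Athens -> Prague. Bob is in Prague.
After move 2: Prague -> Athens. Bob is in Athens.
After move 3: Athens -> Berlin. Bob is in Berlin.
After move 4: Berlin -> Quito. Bob is in Quito.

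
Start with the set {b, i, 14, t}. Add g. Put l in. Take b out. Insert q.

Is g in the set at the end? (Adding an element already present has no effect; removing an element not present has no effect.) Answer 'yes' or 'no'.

Answer: yes

Derivation:
Tracking the set through each operation:
Start: {14, b, i, t}
Event 1 (add g): added. Set: {14, b, g, i, t}
Event 2 (add l): added. Set: {14, b, g, i, l, t}
Event 3 (remove b): removed. Set: {14, g, i, l, t}
Event 4 (add q): added. Set: {14, g, i, l, q, t}

Final set: {14, g, i, l, q, t} (size 6)
g is in the final set.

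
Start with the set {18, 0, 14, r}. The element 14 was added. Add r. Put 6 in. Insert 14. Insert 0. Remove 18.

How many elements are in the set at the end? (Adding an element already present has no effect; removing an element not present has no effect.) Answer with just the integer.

Answer: 4

Derivation:
Tracking the set through each operation:
Start: {0, 14, 18, r}
Event 1 (add 14): already present, no change. Set: {0, 14, 18, r}
Event 2 (add r): already present, no change. Set: {0, 14, 18, r}
Event 3 (add 6): added. Set: {0, 14, 18, 6, r}
Event 4 (add 14): already present, no change. Set: {0, 14, 18, 6, r}
Event 5 (add 0): already present, no change. Set: {0, 14, 18, 6, r}
Event 6 (remove 18): removed. Set: {0, 14, 6, r}

Final set: {0, 14, 6, r} (size 4)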